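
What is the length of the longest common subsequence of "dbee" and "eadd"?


LCS of "dbee" and "eadd"
DP table:
           e    a    d    d
      0    0    0    0    0
  d   0    0    0    1    1
  b   0    0    0    1    1
  e   0    1    1    1    1
  e   0    1    1    1    1
LCS length = dp[4][4] = 1

1


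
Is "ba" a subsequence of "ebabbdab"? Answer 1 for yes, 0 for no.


Check if "ba" is a subsequence of "ebabbdab"
Greedy scan:
  Position 0 ('e'): no match needed
  Position 1 ('b'): matches sub[0] = 'b'
  Position 2 ('a'): matches sub[1] = 'a'
  Position 3 ('b'): no match needed
  Position 4 ('b'): no match needed
  Position 5 ('d'): no match needed
  Position 6 ('a'): no match needed
  Position 7 ('b'): no match needed
All 2 characters matched => is a subsequence

1


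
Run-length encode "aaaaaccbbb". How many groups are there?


Input: aaaaaccbbb
Scanning for consecutive runs:
  Group 1: 'a' x 5 (positions 0-4)
  Group 2: 'c' x 2 (positions 5-6)
  Group 3: 'b' x 3 (positions 7-9)
Total groups: 3

3


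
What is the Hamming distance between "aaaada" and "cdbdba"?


Comparing "aaaada" and "cdbdba" position by position:
  Position 0: 'a' vs 'c' => differ
  Position 1: 'a' vs 'd' => differ
  Position 2: 'a' vs 'b' => differ
  Position 3: 'a' vs 'd' => differ
  Position 4: 'd' vs 'b' => differ
  Position 5: 'a' vs 'a' => same
Total differences (Hamming distance): 5

5


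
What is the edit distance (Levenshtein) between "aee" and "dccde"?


Computing edit distance: "aee" -> "dccde"
DP table:
           d    c    c    d    e
      0    1    2    3    4    5
  a   1    1    2    3    4    5
  e   2    2    2    3    4    4
  e   3    3    3    3    4    4
Edit distance = dp[3][5] = 4

4


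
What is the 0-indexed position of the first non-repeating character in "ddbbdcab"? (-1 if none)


Input: ddbbdcab
Character frequencies:
  'a': 1
  'b': 3
  'c': 1
  'd': 3
Scanning left to right for freq == 1:
  Position 0 ('d'): freq=3, skip
  Position 1 ('d'): freq=3, skip
  Position 2 ('b'): freq=3, skip
  Position 3 ('b'): freq=3, skip
  Position 4 ('d'): freq=3, skip
  Position 5 ('c'): unique! => answer = 5

5


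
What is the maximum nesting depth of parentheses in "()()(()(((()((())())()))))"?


Input: "()()(()(((()((())())()))))"
Tracking depth:
  Position 0 '(': depth becomes 1
  Position 1 ')': depth becomes 0
  Position 2 '(': depth becomes 1
  Position 3 ')': depth becomes 0
  Position 4 '(': depth becomes 1
  Position 5 '(': depth becomes 2
  Position 6 ')': depth becomes 1
  Position 7 '(': depth becomes 2
  Position 8 '(': depth becomes 3
  Position 9 '(': depth becomes 4
  Position 10 '(': depth becomes 5
  Position 11 ')': depth becomes 4
  Position 12 '(': depth becomes 5
  Position 13 '(': depth becomes 6
  Position 14 '(': depth becomes 7
  Position 15 ')': depth becomes 6
  Position 16 ')': depth becomes 5
  Position 17 '(': depth becomes 6
  Position 18 ')': depth becomes 5
  Position 19 ')': depth becomes 4
  Position 20 '(': depth becomes 5
  Position 21 ')': depth becomes 4
  Position 22 ')': depth becomes 3
  Position 23 ')': depth becomes 2
  Position 24 ')': depth becomes 1
  Position 25 ')': depth becomes 0
Maximum depth reached: 7

7


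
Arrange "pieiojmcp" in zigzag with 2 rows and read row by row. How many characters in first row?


Zigzag "pieiojmcp" into 2 rows:
Placing characters:
  'p' => row 0
  'i' => row 1
  'e' => row 0
  'i' => row 1
  'o' => row 0
  'j' => row 1
  'm' => row 0
  'c' => row 1
  'p' => row 0
Rows:
  Row 0: "peomp"
  Row 1: "iijc"
First row length: 5

5


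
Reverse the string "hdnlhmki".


Input: hdnlhmki
Reading characters right to left:
  Position 7: 'i'
  Position 6: 'k'
  Position 5: 'm'
  Position 4: 'h'
  Position 3: 'l'
  Position 2: 'n'
  Position 1: 'd'
  Position 0: 'h'
Reversed: ikmhlndh

ikmhlndh


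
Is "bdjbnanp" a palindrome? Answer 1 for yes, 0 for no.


Input: bdjbnanp
Reversed: pnanbjdb
  Compare pos 0 ('b') with pos 7 ('p'): MISMATCH
  Compare pos 1 ('d') with pos 6 ('n'): MISMATCH
  Compare pos 2 ('j') with pos 5 ('a'): MISMATCH
  Compare pos 3 ('b') with pos 4 ('n'): MISMATCH
Result: not a palindrome

0


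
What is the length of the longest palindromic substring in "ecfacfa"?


Input: "ecfacfa"
Checking substrings for palindromes:
  No multi-char palindromic substrings found
Longest palindromic substring: "e" with length 1

1


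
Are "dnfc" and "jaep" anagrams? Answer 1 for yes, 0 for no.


Strings: "dnfc", "jaep"
Sorted first:  cdfn
Sorted second: aejp
Differ at position 0: 'c' vs 'a' => not anagrams

0


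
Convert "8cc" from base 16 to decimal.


Input: "8cc" in base 16
Positional expansion:
  Digit '8' (value 8) x 16^2 = 2048
  Digit 'c' (value 12) x 16^1 = 192
  Digit 'c' (value 12) x 16^0 = 12
Sum = 2252

2252


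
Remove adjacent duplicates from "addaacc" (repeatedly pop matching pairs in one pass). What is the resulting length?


Input: addaacc
Stack-based adjacent duplicate removal:
  Read 'a': push. Stack: a
  Read 'd': push. Stack: ad
  Read 'd': matches stack top 'd' => pop. Stack: a
  Read 'a': matches stack top 'a' => pop. Stack: (empty)
  Read 'a': push. Stack: a
  Read 'c': push. Stack: ac
  Read 'c': matches stack top 'c' => pop. Stack: a
Final stack: "a" (length 1)

1


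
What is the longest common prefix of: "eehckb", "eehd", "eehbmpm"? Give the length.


Words: eehckb, eehd, eehbmpm
  Position 0: all 'e' => match
  Position 1: all 'e' => match
  Position 2: all 'h' => match
  Position 3: ('c', 'd', 'b') => mismatch, stop
LCP = "eeh" (length 3)

3


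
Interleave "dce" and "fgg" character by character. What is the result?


Interleaving "dce" and "fgg":
  Position 0: 'd' from first, 'f' from second => "df"
  Position 1: 'c' from first, 'g' from second => "cg"
  Position 2: 'e' from first, 'g' from second => "eg"
Result: dfcgeg

dfcgeg


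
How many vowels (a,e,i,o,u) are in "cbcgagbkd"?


Input: cbcgagbkd
Checking each character:
  'c' at position 0: consonant
  'b' at position 1: consonant
  'c' at position 2: consonant
  'g' at position 3: consonant
  'a' at position 4: vowel (running total: 1)
  'g' at position 5: consonant
  'b' at position 6: consonant
  'k' at position 7: consonant
  'd' at position 8: consonant
Total vowels: 1

1


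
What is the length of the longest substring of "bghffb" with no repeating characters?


Input: "bghffb"
Sliding window (track last position of each char):
  Position 0 ('b'): window [0,0] length 1 -- new best
  Position 1 ('g'): window [0,1] length 2 -- new best
  Position 2 ('h'): window [0,2] length 3 -- new best
  Position 3 ('f'): window [0,3] length 4 -- new best
  Position 4 ('f'): repeat (last at 3), move window start to 4
  Position 4 ('f'): window [4,4] length 1
  Position 5 ('b'): window [4,5] length 2
Longest substring with no repeats: "bghf" with length 4

4


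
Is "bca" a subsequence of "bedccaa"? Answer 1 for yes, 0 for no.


Check if "bca" is a subsequence of "bedccaa"
Greedy scan:
  Position 0 ('b'): matches sub[0] = 'b'
  Position 1 ('e'): no match needed
  Position 2 ('d'): no match needed
  Position 3 ('c'): matches sub[1] = 'c'
  Position 4 ('c'): no match needed
  Position 5 ('a'): matches sub[2] = 'a'
  Position 6 ('a'): no match needed
All 3 characters matched => is a subsequence

1


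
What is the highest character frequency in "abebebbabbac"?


Input: abebebbabbac
Character counts:
  'a': 3
  'b': 6
  'c': 1
  'e': 2
Maximum frequency: 6

6


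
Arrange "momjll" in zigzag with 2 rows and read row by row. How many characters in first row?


Zigzag "momjll" into 2 rows:
Placing characters:
  'm' => row 0
  'o' => row 1
  'm' => row 0
  'j' => row 1
  'l' => row 0
  'l' => row 1
Rows:
  Row 0: "mml"
  Row 1: "ojl"
First row length: 3

3


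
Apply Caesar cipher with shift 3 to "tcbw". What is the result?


Caesar cipher: shift "tcbw" by 3
  't' (pos 19) + 3 = pos 22 = 'w'
  'c' (pos 2) + 3 = pos 5 = 'f'
  'b' (pos 1) + 3 = pos 4 = 'e'
  'w' (pos 22) + 3 = pos 25 = 'z'
Result: wfez

wfez


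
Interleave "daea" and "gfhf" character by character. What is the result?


Interleaving "daea" and "gfhf":
  Position 0: 'd' from first, 'g' from second => "dg"
  Position 1: 'a' from first, 'f' from second => "af"
  Position 2: 'e' from first, 'h' from second => "eh"
  Position 3: 'a' from first, 'f' from second => "af"
Result: dgafehaf

dgafehaf


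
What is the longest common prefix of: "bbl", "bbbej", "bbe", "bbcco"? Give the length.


Words: bbl, bbbej, bbe, bbcco
  Position 0: all 'b' => match
  Position 1: all 'b' => match
  Position 2: ('l', 'b', 'e', 'c') => mismatch, stop
LCP = "bb" (length 2)

2


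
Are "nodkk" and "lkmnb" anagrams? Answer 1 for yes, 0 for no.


Strings: "nodkk", "lkmnb"
Sorted first:  dkkno
Sorted second: bklmn
Differ at position 0: 'd' vs 'b' => not anagrams

0


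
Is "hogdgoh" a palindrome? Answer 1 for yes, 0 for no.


Input: hogdgoh
Reversed: hogdgoh
  Compare pos 0 ('h') with pos 6 ('h'): match
  Compare pos 1 ('o') with pos 5 ('o'): match
  Compare pos 2 ('g') with pos 4 ('g'): match
Result: palindrome

1


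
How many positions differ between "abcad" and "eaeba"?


Comparing "abcad" and "eaeba" position by position:
  Position 0: 'a' vs 'e' => DIFFER
  Position 1: 'b' vs 'a' => DIFFER
  Position 2: 'c' vs 'e' => DIFFER
  Position 3: 'a' vs 'b' => DIFFER
  Position 4: 'd' vs 'a' => DIFFER
Positions that differ: 5

5


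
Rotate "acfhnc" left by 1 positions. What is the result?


Input: "acfhnc", rotate left by 1
First 1 characters: "a"
Remaining characters: "cfhnc"
Concatenate remaining + first: "cfhnc" + "a" = "cfhnca"

cfhnca


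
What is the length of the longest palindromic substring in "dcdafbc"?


Input: "dcdafbc"
Checking substrings for palindromes:
  [0:3] "dcd" (len 3) => palindrome
Longest palindromic substring: "dcd" with length 3

3


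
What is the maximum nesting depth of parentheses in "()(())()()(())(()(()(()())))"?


Input: "()(())()()(())(()(()(()())))"
Tracking depth:
  Position 0 '(': depth becomes 1
  Position 1 ')': depth becomes 0
  Position 2 '(': depth becomes 1
  Position 3 '(': depth becomes 2
  Position 4 ')': depth becomes 1
  Position 5 ')': depth becomes 0
  Position 6 '(': depth becomes 1
  Position 7 ')': depth becomes 0
  Position 8 '(': depth becomes 1
  Position 9 ')': depth becomes 0
  Position 10 '(': depth becomes 1
  Position 11 '(': depth becomes 2
  Position 12 ')': depth becomes 1
  Position 13 ')': depth becomes 0
  Position 14 '(': depth becomes 1
  Position 15 '(': depth becomes 2
  Position 16 ')': depth becomes 1
  Position 17 '(': depth becomes 2
  Position 18 '(': depth becomes 3
  Position 19 ')': depth becomes 2
  Position 20 '(': depth becomes 3
  Position 21 '(': depth becomes 4
  Position 22 ')': depth becomes 3
  Position 23 '(': depth becomes 4
  Position 24 ')': depth becomes 3
  Position 25 ')': depth becomes 2
  Position 26 ')': depth becomes 1
  Position 27 ')': depth becomes 0
Maximum depth reached: 4

4


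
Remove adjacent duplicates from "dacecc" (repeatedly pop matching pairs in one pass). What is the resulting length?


Input: dacecc
Stack-based adjacent duplicate removal:
  Read 'd': push. Stack: d
  Read 'a': push. Stack: da
  Read 'c': push. Stack: dac
  Read 'e': push. Stack: dace
  Read 'c': push. Stack: dacec
  Read 'c': matches stack top 'c' => pop. Stack: dace
Final stack: "dace" (length 4)

4


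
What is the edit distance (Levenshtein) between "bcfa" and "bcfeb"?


Computing edit distance: "bcfa" -> "bcfeb"
DP table:
           b    c    f    e    b
      0    1    2    3    4    5
  b   1    0    1    2    3    4
  c   2    1    0    1    2    3
  f   3    2    1    0    1    2
  a   4    3    2    1    1    2
Edit distance = dp[4][5] = 2

2


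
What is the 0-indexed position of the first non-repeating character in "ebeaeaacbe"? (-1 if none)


Input: ebeaeaacbe
Character frequencies:
  'a': 3
  'b': 2
  'c': 1
  'e': 4
Scanning left to right for freq == 1:
  Position 0 ('e'): freq=4, skip
  Position 1 ('b'): freq=2, skip
  Position 2 ('e'): freq=4, skip
  Position 3 ('a'): freq=3, skip
  Position 4 ('e'): freq=4, skip
  Position 5 ('a'): freq=3, skip
  Position 6 ('a'): freq=3, skip
  Position 7 ('c'): unique! => answer = 7

7


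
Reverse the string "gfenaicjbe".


Input: gfenaicjbe
Reading characters right to left:
  Position 9: 'e'
  Position 8: 'b'
  Position 7: 'j'
  Position 6: 'c'
  Position 5: 'i'
  Position 4: 'a'
  Position 3: 'n'
  Position 2: 'e'
  Position 1: 'f'
  Position 0: 'g'
Reversed: ebjcianefg

ebjcianefg


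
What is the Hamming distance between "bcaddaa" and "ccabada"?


Comparing "bcaddaa" and "ccabada" position by position:
  Position 0: 'b' vs 'c' => differ
  Position 1: 'c' vs 'c' => same
  Position 2: 'a' vs 'a' => same
  Position 3: 'd' vs 'b' => differ
  Position 4: 'd' vs 'a' => differ
  Position 5: 'a' vs 'd' => differ
  Position 6: 'a' vs 'a' => same
Total differences (Hamming distance): 4

4


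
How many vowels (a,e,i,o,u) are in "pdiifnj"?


Input: pdiifnj
Checking each character:
  'p' at position 0: consonant
  'd' at position 1: consonant
  'i' at position 2: vowel (running total: 1)
  'i' at position 3: vowel (running total: 2)
  'f' at position 4: consonant
  'n' at position 5: consonant
  'j' at position 6: consonant
Total vowels: 2

2


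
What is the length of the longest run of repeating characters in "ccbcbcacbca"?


Input: "ccbcbcacbca"
Scanning for longest run:
  Position 1 ('c'): continues run of 'c', length=2
  Position 2 ('b'): new char, reset run to 1
  Position 3 ('c'): new char, reset run to 1
  Position 4 ('b'): new char, reset run to 1
  Position 5 ('c'): new char, reset run to 1
  Position 6 ('a'): new char, reset run to 1
  Position 7 ('c'): new char, reset run to 1
  Position 8 ('b'): new char, reset run to 1
  Position 9 ('c'): new char, reset run to 1
  Position 10 ('a'): new char, reset run to 1
Longest run: 'c' with length 2

2


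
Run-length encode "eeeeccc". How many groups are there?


Input: eeeeccc
Scanning for consecutive runs:
  Group 1: 'e' x 4 (positions 0-3)
  Group 2: 'c' x 3 (positions 4-6)
Total groups: 2

2


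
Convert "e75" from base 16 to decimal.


Input: "e75" in base 16
Positional expansion:
  Digit 'e' (value 14) x 16^2 = 3584
  Digit '7' (value 7) x 16^1 = 112
  Digit '5' (value 5) x 16^0 = 5
Sum = 3701

3701


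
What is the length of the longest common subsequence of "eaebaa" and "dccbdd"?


LCS of "eaebaa" and "dccbdd"
DP table:
           d    c    c    b    d    d
      0    0    0    0    0    0    0
  e   0    0    0    0    0    0    0
  a   0    0    0    0    0    0    0
  e   0    0    0    0    0    0    0
  b   0    0    0    0    1    1    1
  a   0    0    0    0    1    1    1
  a   0    0    0    0    1    1    1
LCS length = dp[6][6] = 1

1


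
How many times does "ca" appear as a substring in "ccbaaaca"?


Searching for "ca" in "ccbaaaca"
Scanning each position:
  Position 0: "cc" => no
  Position 1: "cb" => no
  Position 2: "ba" => no
  Position 3: "aa" => no
  Position 4: "aa" => no
  Position 5: "ac" => no
  Position 6: "ca" => MATCH
Total occurrences: 1

1


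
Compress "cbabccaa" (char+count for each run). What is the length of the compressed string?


Input: cbabccaa
Runs:
  'c' x 1 => "c1"
  'b' x 1 => "b1"
  'a' x 1 => "a1"
  'b' x 1 => "b1"
  'c' x 2 => "c2"
  'a' x 2 => "a2"
Compressed: "c1b1a1b1c2a2"
Compressed length: 12

12


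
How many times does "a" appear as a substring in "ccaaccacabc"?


Searching for "a" in "ccaaccacabc"
Scanning each position:
  Position 0: "c" => no
  Position 1: "c" => no
  Position 2: "a" => MATCH
  Position 3: "a" => MATCH
  Position 4: "c" => no
  Position 5: "c" => no
  Position 6: "a" => MATCH
  Position 7: "c" => no
  Position 8: "a" => MATCH
  Position 9: "b" => no
  Position 10: "c" => no
Total occurrences: 4

4


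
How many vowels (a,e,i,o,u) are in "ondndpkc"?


Input: ondndpkc
Checking each character:
  'o' at position 0: vowel (running total: 1)
  'n' at position 1: consonant
  'd' at position 2: consonant
  'n' at position 3: consonant
  'd' at position 4: consonant
  'p' at position 5: consonant
  'k' at position 6: consonant
  'c' at position 7: consonant
Total vowels: 1

1


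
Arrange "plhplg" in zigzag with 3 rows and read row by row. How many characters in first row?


Zigzag "plhplg" into 3 rows:
Placing characters:
  'p' => row 0
  'l' => row 1
  'h' => row 2
  'p' => row 1
  'l' => row 0
  'g' => row 1
Rows:
  Row 0: "pl"
  Row 1: "lpg"
  Row 2: "h"
First row length: 2

2


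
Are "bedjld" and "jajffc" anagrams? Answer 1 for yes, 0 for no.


Strings: "bedjld", "jajffc"
Sorted first:  bddejl
Sorted second: acffjj
Differ at position 0: 'b' vs 'a' => not anagrams

0


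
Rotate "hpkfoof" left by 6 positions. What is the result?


Input: "hpkfoof", rotate left by 6
First 6 characters: "hpkfoo"
Remaining characters: "f"
Concatenate remaining + first: "f" + "hpkfoo" = "fhpkfoo"

fhpkfoo


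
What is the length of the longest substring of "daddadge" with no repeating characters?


Input: "daddadge"
Sliding window (track last position of each char):
  Position 0 ('d'): window [0,0] length 1 -- new best
  Position 1 ('a'): window [0,1] length 2 -- new best
  Position 2 ('d'): repeat (last at 0), move window start to 1
  Position 2 ('d'): window [1,2] length 2
  Position 3 ('d'): repeat (last at 2), move window start to 3
  Position 3 ('d'): window [3,3] length 1
  Position 4 ('a'): window [3,4] length 2
  Position 5 ('d'): repeat (last at 3), move window start to 4
  Position 5 ('d'): window [4,5] length 2
  Position 6 ('g'): window [4,6] length 3 -- new best
  Position 7 ('e'): window [4,7] length 4 -- new best
Longest substring with no repeats: "adge" with length 4

4


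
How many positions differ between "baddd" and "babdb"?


Comparing "baddd" and "babdb" position by position:
  Position 0: 'b' vs 'b' => same
  Position 1: 'a' vs 'a' => same
  Position 2: 'd' vs 'b' => DIFFER
  Position 3: 'd' vs 'd' => same
  Position 4: 'd' vs 'b' => DIFFER
Positions that differ: 2

2


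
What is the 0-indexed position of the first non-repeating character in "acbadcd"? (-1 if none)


Input: acbadcd
Character frequencies:
  'a': 2
  'b': 1
  'c': 2
  'd': 2
Scanning left to right for freq == 1:
  Position 0 ('a'): freq=2, skip
  Position 1 ('c'): freq=2, skip
  Position 2 ('b'): unique! => answer = 2

2


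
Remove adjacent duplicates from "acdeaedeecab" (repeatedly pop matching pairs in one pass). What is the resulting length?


Input: acdeaedeecab
Stack-based adjacent duplicate removal:
  Read 'a': push. Stack: a
  Read 'c': push. Stack: ac
  Read 'd': push. Stack: acd
  Read 'e': push. Stack: acde
  Read 'a': push. Stack: acdea
  Read 'e': push. Stack: acdeae
  Read 'd': push. Stack: acdeaed
  Read 'e': push. Stack: acdeaede
  Read 'e': matches stack top 'e' => pop. Stack: acdeaed
  Read 'c': push. Stack: acdeaedc
  Read 'a': push. Stack: acdeaedca
  Read 'b': push. Stack: acdeaedcab
Final stack: "acdeaedcab" (length 10)

10


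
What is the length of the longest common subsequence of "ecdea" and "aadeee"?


LCS of "ecdea" and "aadeee"
DP table:
           a    a    d    e    e    e
      0    0    0    0    0    0    0
  e   0    0    0    0    1    1    1
  c   0    0    0    0    1    1    1
  d   0    0    0    1    1    1    1
  e   0    0    0    1    2    2    2
  a   0    1    1    1    2    2    2
LCS length = dp[5][6] = 2

2


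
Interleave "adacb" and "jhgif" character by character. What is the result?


Interleaving "adacb" and "jhgif":
  Position 0: 'a' from first, 'j' from second => "aj"
  Position 1: 'd' from first, 'h' from second => "dh"
  Position 2: 'a' from first, 'g' from second => "ag"
  Position 3: 'c' from first, 'i' from second => "ci"
  Position 4: 'b' from first, 'f' from second => "bf"
Result: ajdhagcibf

ajdhagcibf


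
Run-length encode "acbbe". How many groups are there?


Input: acbbe
Scanning for consecutive runs:
  Group 1: 'a' x 1 (positions 0-0)
  Group 2: 'c' x 1 (positions 1-1)
  Group 3: 'b' x 2 (positions 2-3)
  Group 4: 'e' x 1 (positions 4-4)
Total groups: 4

4


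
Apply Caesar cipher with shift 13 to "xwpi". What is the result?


Caesar cipher: shift "xwpi" by 13
  'x' (pos 23) + 13 = pos 10 = 'k'
  'w' (pos 22) + 13 = pos 9 = 'j'
  'p' (pos 15) + 13 = pos 2 = 'c'
  'i' (pos 8) + 13 = pos 21 = 'v'
Result: kjcv

kjcv


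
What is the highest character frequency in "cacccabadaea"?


Input: cacccabadaea
Character counts:
  'a': 5
  'b': 1
  'c': 4
  'd': 1
  'e': 1
Maximum frequency: 5

5


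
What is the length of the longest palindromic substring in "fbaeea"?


Input: "fbaeea"
Checking substrings for palindromes:
  [2:6] "aeea" (len 4) => palindrome
  [3:5] "ee" (len 2) => palindrome
Longest palindromic substring: "aeea" with length 4

4


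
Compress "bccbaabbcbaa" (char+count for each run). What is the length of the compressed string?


Input: bccbaabbcbaa
Runs:
  'b' x 1 => "b1"
  'c' x 2 => "c2"
  'b' x 1 => "b1"
  'a' x 2 => "a2"
  'b' x 2 => "b2"
  'c' x 1 => "c1"
  'b' x 1 => "b1"
  'a' x 2 => "a2"
Compressed: "b1c2b1a2b2c1b1a2"
Compressed length: 16

16


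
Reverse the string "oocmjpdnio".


Input: oocmjpdnio
Reading characters right to left:
  Position 9: 'o'
  Position 8: 'i'
  Position 7: 'n'
  Position 6: 'd'
  Position 5: 'p'
  Position 4: 'j'
  Position 3: 'm'
  Position 2: 'c'
  Position 1: 'o'
  Position 0: 'o'
Reversed: oindpjmcoo

oindpjmcoo


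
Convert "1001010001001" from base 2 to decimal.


Input: "1001010001001" in base 2
Positional expansion:
  Digit '1' (value 1) x 2^12 = 4096
  Digit '0' (value 0) x 2^11 = 0
  Digit '0' (value 0) x 2^10 = 0
  Digit '1' (value 1) x 2^9 = 512
  Digit '0' (value 0) x 2^8 = 0
  Digit '1' (value 1) x 2^7 = 128
  Digit '0' (value 0) x 2^6 = 0
  Digit '0' (value 0) x 2^5 = 0
  Digit '0' (value 0) x 2^4 = 0
  Digit '1' (value 1) x 2^3 = 8
  Digit '0' (value 0) x 2^2 = 0
  Digit '0' (value 0) x 2^1 = 0
  Digit '1' (value 1) x 2^0 = 1
Sum = 4745

4745


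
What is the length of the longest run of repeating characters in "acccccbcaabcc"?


Input: "acccccbcaabcc"
Scanning for longest run:
  Position 1 ('c'): new char, reset run to 1
  Position 2 ('c'): continues run of 'c', length=2
  Position 3 ('c'): continues run of 'c', length=3
  Position 4 ('c'): continues run of 'c', length=4
  Position 5 ('c'): continues run of 'c', length=5
  Position 6 ('b'): new char, reset run to 1
  Position 7 ('c'): new char, reset run to 1
  Position 8 ('a'): new char, reset run to 1
  Position 9 ('a'): continues run of 'a', length=2
  Position 10 ('b'): new char, reset run to 1
  Position 11 ('c'): new char, reset run to 1
  Position 12 ('c'): continues run of 'c', length=2
Longest run: 'c' with length 5

5


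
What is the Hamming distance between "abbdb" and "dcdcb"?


Comparing "abbdb" and "dcdcb" position by position:
  Position 0: 'a' vs 'd' => differ
  Position 1: 'b' vs 'c' => differ
  Position 2: 'b' vs 'd' => differ
  Position 3: 'd' vs 'c' => differ
  Position 4: 'b' vs 'b' => same
Total differences (Hamming distance): 4

4


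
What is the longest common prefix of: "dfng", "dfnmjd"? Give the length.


Words: dfng, dfnmjd
  Position 0: all 'd' => match
  Position 1: all 'f' => match
  Position 2: all 'n' => match
  Position 3: ('g', 'm') => mismatch, stop
LCP = "dfn" (length 3)

3


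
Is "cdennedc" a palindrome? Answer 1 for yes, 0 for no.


Input: cdennedc
Reversed: cdennedc
  Compare pos 0 ('c') with pos 7 ('c'): match
  Compare pos 1 ('d') with pos 6 ('d'): match
  Compare pos 2 ('e') with pos 5 ('e'): match
  Compare pos 3 ('n') with pos 4 ('n'): match
Result: palindrome

1


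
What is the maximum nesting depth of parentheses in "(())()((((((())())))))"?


Input: "(())()((((((())())))))"
Tracking depth:
  Position 0 '(': depth becomes 1
  Position 1 '(': depth becomes 2
  Position 2 ')': depth becomes 1
  Position 3 ')': depth becomes 0
  Position 4 '(': depth becomes 1
  Position 5 ')': depth becomes 0
  Position 6 '(': depth becomes 1
  Position 7 '(': depth becomes 2
  Position 8 '(': depth becomes 3
  Position 9 '(': depth becomes 4
  Position 10 '(': depth becomes 5
  Position 11 '(': depth becomes 6
  Position 12 '(': depth becomes 7
  Position 13 ')': depth becomes 6
  Position 14 ')': depth becomes 5
  Position 15 '(': depth becomes 6
  Position 16 ')': depth becomes 5
  Position 17 ')': depth becomes 4
  Position 18 ')': depth becomes 3
  Position 19 ')': depth becomes 2
  Position 20 ')': depth becomes 1
  Position 21 ')': depth becomes 0
Maximum depth reached: 7

7


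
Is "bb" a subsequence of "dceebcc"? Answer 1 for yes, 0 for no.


Check if "bb" is a subsequence of "dceebcc"
Greedy scan:
  Position 0 ('d'): no match needed
  Position 1 ('c'): no match needed
  Position 2 ('e'): no match needed
  Position 3 ('e'): no match needed
  Position 4 ('b'): matches sub[0] = 'b'
  Position 5 ('c'): no match needed
  Position 6 ('c'): no match needed
Only matched 1/2 characters => not a subsequence

0


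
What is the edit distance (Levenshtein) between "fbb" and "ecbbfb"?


Computing edit distance: "fbb" -> "ecbbfb"
DP table:
           e    c    b    b    f    b
      0    1    2    3    4    5    6
  f   1    1    2    3    4    4    5
  b   2    2    2    2    3    4    4
  b   3    3    3    2    2    3    4
Edit distance = dp[3][6] = 4

4


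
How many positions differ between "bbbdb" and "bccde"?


Comparing "bbbdb" and "bccde" position by position:
  Position 0: 'b' vs 'b' => same
  Position 1: 'b' vs 'c' => DIFFER
  Position 2: 'b' vs 'c' => DIFFER
  Position 3: 'd' vs 'd' => same
  Position 4: 'b' vs 'e' => DIFFER
Positions that differ: 3

3


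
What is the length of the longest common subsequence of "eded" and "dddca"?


LCS of "eded" and "dddca"
DP table:
           d    d    d    c    a
      0    0    0    0    0    0
  e   0    0    0    0    0    0
  d   0    1    1    1    1    1
  e   0    1    1    1    1    1
  d   0    1    2    2    2    2
LCS length = dp[4][5] = 2

2


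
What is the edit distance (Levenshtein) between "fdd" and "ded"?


Computing edit distance: "fdd" -> "ded"
DP table:
           d    e    d
      0    1    2    3
  f   1    1    2    3
  d   2    1    2    2
  d   3    2    2    2
Edit distance = dp[3][3] = 2

2


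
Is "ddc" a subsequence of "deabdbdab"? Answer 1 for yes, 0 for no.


Check if "ddc" is a subsequence of "deabdbdab"
Greedy scan:
  Position 0 ('d'): matches sub[0] = 'd'
  Position 1 ('e'): no match needed
  Position 2 ('a'): no match needed
  Position 3 ('b'): no match needed
  Position 4 ('d'): matches sub[1] = 'd'
  Position 5 ('b'): no match needed
  Position 6 ('d'): no match needed
  Position 7 ('a'): no match needed
  Position 8 ('b'): no match needed
Only matched 2/3 characters => not a subsequence

0


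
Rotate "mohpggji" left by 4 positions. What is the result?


Input: "mohpggji", rotate left by 4
First 4 characters: "mohp"
Remaining characters: "ggji"
Concatenate remaining + first: "ggji" + "mohp" = "ggjimohp"

ggjimohp


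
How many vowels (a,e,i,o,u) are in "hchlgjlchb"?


Input: hchlgjlchb
Checking each character:
  'h' at position 0: consonant
  'c' at position 1: consonant
  'h' at position 2: consonant
  'l' at position 3: consonant
  'g' at position 4: consonant
  'j' at position 5: consonant
  'l' at position 6: consonant
  'c' at position 7: consonant
  'h' at position 8: consonant
  'b' at position 9: consonant
Total vowels: 0

0


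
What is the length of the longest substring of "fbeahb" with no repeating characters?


Input: "fbeahb"
Sliding window (track last position of each char):
  Position 0 ('f'): window [0,0] length 1 -- new best
  Position 1 ('b'): window [0,1] length 2 -- new best
  Position 2 ('e'): window [0,2] length 3 -- new best
  Position 3 ('a'): window [0,3] length 4 -- new best
  Position 4 ('h'): window [0,4] length 5 -- new best
  Position 5 ('b'): repeat (last at 1), move window start to 2
  Position 5 ('b'): window [2,5] length 4
Longest substring with no repeats: "fbeah" with length 5

5


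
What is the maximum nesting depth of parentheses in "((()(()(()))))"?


Input: "((()(()(()))))"
Tracking depth:
  Position 0 '(': depth becomes 1
  Position 1 '(': depth becomes 2
  Position 2 '(': depth becomes 3
  Position 3 ')': depth becomes 2
  Position 4 '(': depth becomes 3
  Position 5 '(': depth becomes 4
  Position 6 ')': depth becomes 3
  Position 7 '(': depth becomes 4
  Position 8 '(': depth becomes 5
  Position 9 ')': depth becomes 4
  Position 10 ')': depth becomes 3
  Position 11 ')': depth becomes 2
  Position 12 ')': depth becomes 1
  Position 13 ')': depth becomes 0
Maximum depth reached: 5

5


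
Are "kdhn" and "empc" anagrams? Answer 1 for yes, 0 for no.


Strings: "kdhn", "empc"
Sorted first:  dhkn
Sorted second: cemp
Differ at position 0: 'd' vs 'c' => not anagrams

0


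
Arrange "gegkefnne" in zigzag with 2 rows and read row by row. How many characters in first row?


Zigzag "gegkefnne" into 2 rows:
Placing characters:
  'g' => row 0
  'e' => row 1
  'g' => row 0
  'k' => row 1
  'e' => row 0
  'f' => row 1
  'n' => row 0
  'n' => row 1
  'e' => row 0
Rows:
  Row 0: "ggene"
  Row 1: "ekfn"
First row length: 5

5


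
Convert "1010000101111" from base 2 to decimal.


Input: "1010000101111" in base 2
Positional expansion:
  Digit '1' (value 1) x 2^12 = 4096
  Digit '0' (value 0) x 2^11 = 0
  Digit '1' (value 1) x 2^10 = 1024
  Digit '0' (value 0) x 2^9 = 0
  Digit '0' (value 0) x 2^8 = 0
  Digit '0' (value 0) x 2^7 = 0
  Digit '0' (value 0) x 2^6 = 0
  Digit '1' (value 1) x 2^5 = 32
  Digit '0' (value 0) x 2^4 = 0
  Digit '1' (value 1) x 2^3 = 8
  Digit '1' (value 1) x 2^2 = 4
  Digit '1' (value 1) x 2^1 = 2
  Digit '1' (value 1) x 2^0 = 1
Sum = 5167

5167


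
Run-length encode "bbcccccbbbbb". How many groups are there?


Input: bbcccccbbbbb
Scanning for consecutive runs:
  Group 1: 'b' x 2 (positions 0-1)
  Group 2: 'c' x 5 (positions 2-6)
  Group 3: 'b' x 5 (positions 7-11)
Total groups: 3

3


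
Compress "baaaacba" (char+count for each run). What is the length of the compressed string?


Input: baaaacba
Runs:
  'b' x 1 => "b1"
  'a' x 4 => "a4"
  'c' x 1 => "c1"
  'b' x 1 => "b1"
  'a' x 1 => "a1"
Compressed: "b1a4c1b1a1"
Compressed length: 10

10


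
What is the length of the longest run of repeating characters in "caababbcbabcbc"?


Input: "caababbcbabcbc"
Scanning for longest run:
  Position 1 ('a'): new char, reset run to 1
  Position 2 ('a'): continues run of 'a', length=2
  Position 3 ('b'): new char, reset run to 1
  Position 4 ('a'): new char, reset run to 1
  Position 5 ('b'): new char, reset run to 1
  Position 6 ('b'): continues run of 'b', length=2
  Position 7 ('c'): new char, reset run to 1
  Position 8 ('b'): new char, reset run to 1
  Position 9 ('a'): new char, reset run to 1
  Position 10 ('b'): new char, reset run to 1
  Position 11 ('c'): new char, reset run to 1
  Position 12 ('b'): new char, reset run to 1
  Position 13 ('c'): new char, reset run to 1
Longest run: 'a' with length 2

2


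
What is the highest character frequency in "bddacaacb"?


Input: bddacaacb
Character counts:
  'a': 3
  'b': 2
  'c': 2
  'd': 2
Maximum frequency: 3

3


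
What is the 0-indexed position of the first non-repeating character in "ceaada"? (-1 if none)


Input: ceaada
Character frequencies:
  'a': 3
  'c': 1
  'd': 1
  'e': 1
Scanning left to right for freq == 1:
  Position 0 ('c'): unique! => answer = 0

0


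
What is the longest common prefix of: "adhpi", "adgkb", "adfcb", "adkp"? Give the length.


Words: adhpi, adgkb, adfcb, adkp
  Position 0: all 'a' => match
  Position 1: all 'd' => match
  Position 2: ('h', 'g', 'f', 'k') => mismatch, stop
LCP = "ad" (length 2)

2


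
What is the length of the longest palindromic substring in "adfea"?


Input: "adfea"
Checking substrings for palindromes:
  No multi-char palindromic substrings found
Longest palindromic substring: "a" with length 1

1


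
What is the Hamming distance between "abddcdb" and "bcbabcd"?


Comparing "abddcdb" and "bcbabcd" position by position:
  Position 0: 'a' vs 'b' => differ
  Position 1: 'b' vs 'c' => differ
  Position 2: 'd' vs 'b' => differ
  Position 3: 'd' vs 'a' => differ
  Position 4: 'c' vs 'b' => differ
  Position 5: 'd' vs 'c' => differ
  Position 6: 'b' vs 'd' => differ
Total differences (Hamming distance): 7

7


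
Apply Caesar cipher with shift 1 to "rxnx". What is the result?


Caesar cipher: shift "rxnx" by 1
  'r' (pos 17) + 1 = pos 18 = 's'
  'x' (pos 23) + 1 = pos 24 = 'y'
  'n' (pos 13) + 1 = pos 14 = 'o'
  'x' (pos 23) + 1 = pos 24 = 'y'
Result: syoy

syoy


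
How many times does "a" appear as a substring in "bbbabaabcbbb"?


Searching for "a" in "bbbabaabcbbb"
Scanning each position:
  Position 0: "b" => no
  Position 1: "b" => no
  Position 2: "b" => no
  Position 3: "a" => MATCH
  Position 4: "b" => no
  Position 5: "a" => MATCH
  Position 6: "a" => MATCH
  Position 7: "b" => no
  Position 8: "c" => no
  Position 9: "b" => no
  Position 10: "b" => no
  Position 11: "b" => no
Total occurrences: 3

3


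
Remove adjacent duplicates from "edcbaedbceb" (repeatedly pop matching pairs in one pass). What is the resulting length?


Input: edcbaedbceb
Stack-based adjacent duplicate removal:
  Read 'e': push. Stack: e
  Read 'd': push. Stack: ed
  Read 'c': push. Stack: edc
  Read 'b': push. Stack: edcb
  Read 'a': push. Stack: edcba
  Read 'e': push. Stack: edcbae
  Read 'd': push. Stack: edcbaed
  Read 'b': push. Stack: edcbaedb
  Read 'c': push. Stack: edcbaedbc
  Read 'e': push. Stack: edcbaedbce
  Read 'b': push. Stack: edcbaedbceb
Final stack: "edcbaedbceb" (length 11)

11


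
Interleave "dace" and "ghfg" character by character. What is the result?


Interleaving "dace" and "ghfg":
  Position 0: 'd' from first, 'g' from second => "dg"
  Position 1: 'a' from first, 'h' from second => "ah"
  Position 2: 'c' from first, 'f' from second => "cf"
  Position 3: 'e' from first, 'g' from second => "eg"
Result: dgahcfeg

dgahcfeg


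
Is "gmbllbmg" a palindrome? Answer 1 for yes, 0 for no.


Input: gmbllbmg
Reversed: gmbllbmg
  Compare pos 0 ('g') with pos 7 ('g'): match
  Compare pos 1 ('m') with pos 6 ('m'): match
  Compare pos 2 ('b') with pos 5 ('b'): match
  Compare pos 3 ('l') with pos 4 ('l'): match
Result: palindrome

1


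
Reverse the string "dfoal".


Input: dfoal
Reading characters right to left:
  Position 4: 'l'
  Position 3: 'a'
  Position 2: 'o'
  Position 1: 'f'
  Position 0: 'd'
Reversed: laofd

laofd


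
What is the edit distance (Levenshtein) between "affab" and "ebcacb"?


Computing edit distance: "affab" -> "ebcacb"
DP table:
           e    b    c    a    c    b
      0    1    2    3    4    5    6
  a   1    1    2    3    3    4    5
  f   2    2    2    3    4    4    5
  f   3    3    3    3    4    5    5
  a   4    4    4    4    3    4    5
  b   5    5    4    5    4    4    4
Edit distance = dp[5][6] = 4

4


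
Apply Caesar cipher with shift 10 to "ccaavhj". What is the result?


Caesar cipher: shift "ccaavhj" by 10
  'c' (pos 2) + 10 = pos 12 = 'm'
  'c' (pos 2) + 10 = pos 12 = 'm'
  'a' (pos 0) + 10 = pos 10 = 'k'
  'a' (pos 0) + 10 = pos 10 = 'k'
  'v' (pos 21) + 10 = pos 5 = 'f'
  'h' (pos 7) + 10 = pos 17 = 'r'
  'j' (pos 9) + 10 = pos 19 = 't'
Result: mmkkfrt

mmkkfrt


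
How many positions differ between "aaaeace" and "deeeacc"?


Comparing "aaaeace" and "deeeacc" position by position:
  Position 0: 'a' vs 'd' => DIFFER
  Position 1: 'a' vs 'e' => DIFFER
  Position 2: 'a' vs 'e' => DIFFER
  Position 3: 'e' vs 'e' => same
  Position 4: 'a' vs 'a' => same
  Position 5: 'c' vs 'c' => same
  Position 6: 'e' vs 'c' => DIFFER
Positions that differ: 4

4


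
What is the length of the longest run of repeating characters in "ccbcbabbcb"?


Input: "ccbcbabbcb"
Scanning for longest run:
  Position 1 ('c'): continues run of 'c', length=2
  Position 2 ('b'): new char, reset run to 1
  Position 3 ('c'): new char, reset run to 1
  Position 4 ('b'): new char, reset run to 1
  Position 5 ('a'): new char, reset run to 1
  Position 6 ('b'): new char, reset run to 1
  Position 7 ('b'): continues run of 'b', length=2
  Position 8 ('c'): new char, reset run to 1
  Position 9 ('b'): new char, reset run to 1
Longest run: 'c' with length 2

2


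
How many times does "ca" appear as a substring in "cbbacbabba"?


Searching for "ca" in "cbbacbabba"
Scanning each position:
  Position 0: "cb" => no
  Position 1: "bb" => no
  Position 2: "ba" => no
  Position 3: "ac" => no
  Position 4: "cb" => no
  Position 5: "ba" => no
  Position 6: "ab" => no
  Position 7: "bb" => no
  Position 8: "ba" => no
Total occurrences: 0

0


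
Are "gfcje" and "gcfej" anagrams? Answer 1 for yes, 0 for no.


Strings: "gfcje", "gcfej"
Sorted first:  cefgj
Sorted second: cefgj
Sorted forms match => anagrams

1


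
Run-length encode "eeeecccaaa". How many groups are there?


Input: eeeecccaaa
Scanning for consecutive runs:
  Group 1: 'e' x 4 (positions 0-3)
  Group 2: 'c' x 3 (positions 4-6)
  Group 3: 'a' x 3 (positions 7-9)
Total groups: 3

3


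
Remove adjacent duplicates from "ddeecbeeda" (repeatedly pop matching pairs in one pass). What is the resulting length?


Input: ddeecbeeda
Stack-based adjacent duplicate removal:
  Read 'd': push. Stack: d
  Read 'd': matches stack top 'd' => pop. Stack: (empty)
  Read 'e': push. Stack: e
  Read 'e': matches stack top 'e' => pop. Stack: (empty)
  Read 'c': push. Stack: c
  Read 'b': push. Stack: cb
  Read 'e': push. Stack: cbe
  Read 'e': matches stack top 'e' => pop. Stack: cb
  Read 'd': push. Stack: cbd
  Read 'a': push. Stack: cbda
Final stack: "cbda" (length 4)

4


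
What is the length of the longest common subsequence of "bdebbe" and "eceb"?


LCS of "bdebbe" and "eceb"
DP table:
           e    c    e    b
      0    0    0    0    0
  b   0    0    0    0    1
  d   0    0    0    0    1
  e   0    1    1    1    1
  b   0    1    1    1    2
  b   0    1    1    1    2
  e   0    1    1    2    2
LCS length = dp[6][4] = 2

2


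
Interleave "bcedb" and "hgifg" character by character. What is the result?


Interleaving "bcedb" and "hgifg":
  Position 0: 'b' from first, 'h' from second => "bh"
  Position 1: 'c' from first, 'g' from second => "cg"
  Position 2: 'e' from first, 'i' from second => "ei"
  Position 3: 'd' from first, 'f' from second => "df"
  Position 4: 'b' from first, 'g' from second => "bg"
Result: bhcgeidfbg

bhcgeidfbg


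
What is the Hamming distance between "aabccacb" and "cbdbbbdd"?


Comparing "aabccacb" and "cbdbbbdd" position by position:
  Position 0: 'a' vs 'c' => differ
  Position 1: 'a' vs 'b' => differ
  Position 2: 'b' vs 'd' => differ
  Position 3: 'c' vs 'b' => differ
  Position 4: 'c' vs 'b' => differ
  Position 5: 'a' vs 'b' => differ
  Position 6: 'c' vs 'd' => differ
  Position 7: 'b' vs 'd' => differ
Total differences (Hamming distance): 8

8


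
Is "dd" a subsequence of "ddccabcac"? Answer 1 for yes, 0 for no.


Check if "dd" is a subsequence of "ddccabcac"
Greedy scan:
  Position 0 ('d'): matches sub[0] = 'd'
  Position 1 ('d'): matches sub[1] = 'd'
  Position 2 ('c'): no match needed
  Position 3 ('c'): no match needed
  Position 4 ('a'): no match needed
  Position 5 ('b'): no match needed
  Position 6 ('c'): no match needed
  Position 7 ('a'): no match needed
  Position 8 ('c'): no match needed
All 2 characters matched => is a subsequence

1


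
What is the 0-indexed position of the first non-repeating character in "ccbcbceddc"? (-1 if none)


Input: ccbcbceddc
Character frequencies:
  'b': 2
  'c': 5
  'd': 2
  'e': 1
Scanning left to right for freq == 1:
  Position 0 ('c'): freq=5, skip
  Position 1 ('c'): freq=5, skip
  Position 2 ('b'): freq=2, skip
  Position 3 ('c'): freq=5, skip
  Position 4 ('b'): freq=2, skip
  Position 5 ('c'): freq=5, skip
  Position 6 ('e'): unique! => answer = 6

6
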